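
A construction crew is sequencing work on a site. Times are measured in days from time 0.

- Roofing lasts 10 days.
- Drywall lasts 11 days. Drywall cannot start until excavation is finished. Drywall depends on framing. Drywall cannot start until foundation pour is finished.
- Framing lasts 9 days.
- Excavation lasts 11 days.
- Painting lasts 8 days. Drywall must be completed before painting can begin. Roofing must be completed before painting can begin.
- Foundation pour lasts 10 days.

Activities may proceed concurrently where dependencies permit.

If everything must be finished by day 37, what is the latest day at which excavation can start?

Painting has no dependents, so it just needs to finish by day 37. Starting by 37 − 8 = day 29 achieves that.
Drywall feeds into painting (must start by day 29); so drywall must finish by day 29 and therefore start by day 18.
Since drywall (must start by day 18) depends on it, excavation must finish by day 18. Backing off its 11-day duration gives a latest start of day 7.

7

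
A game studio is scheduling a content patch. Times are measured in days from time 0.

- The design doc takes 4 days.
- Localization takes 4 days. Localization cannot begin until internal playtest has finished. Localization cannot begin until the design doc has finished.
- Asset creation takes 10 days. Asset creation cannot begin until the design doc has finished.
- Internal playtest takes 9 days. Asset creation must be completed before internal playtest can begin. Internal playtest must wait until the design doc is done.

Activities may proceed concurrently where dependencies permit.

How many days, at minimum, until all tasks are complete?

Nothing blocks the design doc, so it runs from day 0 to day 4.
Asset creation cannot begin until the design doc (finishes day 4). It runs from day 4 to 4 + 10 = day 14.
Internal playtest has to wait for asset creation (finishes day 14); the design doc (finishes day 4). The latest of these is day 14, so internal playtest runs day 14 to 14 + 9 = day 23.
Localization cannot start until internal playtest (finishes day 23); the design doc (finishes day 4). The controlling bound is day 23, so localization finishes at 23 + 4 = day 27.
All tasks are finished once the last one completes. Finish times: The design doc at 4, Asset creation at 14, Internal playtest at 23, Localization at 27. The latest is day 27.

27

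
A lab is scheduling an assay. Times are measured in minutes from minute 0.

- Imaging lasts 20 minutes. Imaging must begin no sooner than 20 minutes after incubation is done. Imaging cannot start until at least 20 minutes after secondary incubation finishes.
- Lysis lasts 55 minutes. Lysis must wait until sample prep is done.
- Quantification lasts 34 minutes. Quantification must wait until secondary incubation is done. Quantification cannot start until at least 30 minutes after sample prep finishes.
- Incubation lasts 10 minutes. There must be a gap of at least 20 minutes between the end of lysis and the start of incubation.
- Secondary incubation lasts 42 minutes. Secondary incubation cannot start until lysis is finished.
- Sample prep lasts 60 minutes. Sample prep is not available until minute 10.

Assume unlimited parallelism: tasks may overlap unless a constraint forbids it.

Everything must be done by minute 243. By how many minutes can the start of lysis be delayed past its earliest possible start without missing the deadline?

Sample prep cannot begin until its own release at minute 10. It runs from minute 10 to 10 + 60 = minute 70.
After sample prep (finishes minute 70), lysis can start at minute 70 and finishes at minute 125.

Working backward from the deadline:
Imaging has no dependents, so it just needs to finish by minute 243. Starting by 243 − 20 = minute 223 achieves that.
Incubation feeds into imaging (must start by minute 223, minus 20-minute gap → minute 203); so incubation must finish by minute 203 and therefore start by minute 193.
Quantification must finish by minute 243; it takes 34 minutes, so it must start by 243 − 34 = minute 209.
Secondary incubation feeds imaging (must start by minute 223, minus 20-minute gap → minute 203); quantification (must start by minute 209). Taking the minimum, secondary incubation must finish by minute 203 and start by 203 − 42 = minute 161.
Lysis must finish in time for incubation (must start by minute 193, minus 20-minute gap → minute 173); secondary incubation (must start by minute 161). The tightest is minute 161, so lysis must start by 161 − 55 = minute 106.
So lysis can start as early as minute 70 and as late as minute 106, giving 106 − 70 = 36 minutes of slack.

36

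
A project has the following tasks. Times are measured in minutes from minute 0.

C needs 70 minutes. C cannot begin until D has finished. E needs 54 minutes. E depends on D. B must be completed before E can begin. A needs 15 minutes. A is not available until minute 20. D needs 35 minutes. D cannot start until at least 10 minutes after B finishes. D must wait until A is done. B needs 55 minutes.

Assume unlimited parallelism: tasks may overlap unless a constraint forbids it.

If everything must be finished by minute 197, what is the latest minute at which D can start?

92

Nothing follows C; the deadline of minute 197 is its only limit. It must start by 197 − 70 = minute 127.
E has no dependents, so it just needs to finish by minute 197. Starting by 197 − 54 = minute 143 achieves that.
D has several dependents: C (must start by minute 127); E (must start by minute 143). The earliest of those limits is minute 127, so D must start by 127 − 35 = minute 92.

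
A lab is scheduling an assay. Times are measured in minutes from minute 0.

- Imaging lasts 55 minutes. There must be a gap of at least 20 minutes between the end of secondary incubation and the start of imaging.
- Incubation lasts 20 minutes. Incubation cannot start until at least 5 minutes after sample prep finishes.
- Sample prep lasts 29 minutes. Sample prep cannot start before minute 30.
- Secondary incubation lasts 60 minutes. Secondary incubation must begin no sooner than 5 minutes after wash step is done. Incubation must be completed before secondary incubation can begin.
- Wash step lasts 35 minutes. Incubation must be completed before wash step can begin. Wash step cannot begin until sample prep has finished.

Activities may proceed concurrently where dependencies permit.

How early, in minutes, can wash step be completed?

Sample prep waits on its own release at minute 30, so it starts at minute 30 and finishes at 30 + 29 = minute 59.
Incubation waits on sample prep (finishes minute 59, plus 5-minute gap → minute 64), so it starts at minute 64 and finishes at 64 + 20 = minute 84.
Wash step cannot start until incubation (finishes minute 84); sample prep (finishes minute 59). The controlling bound is minute 84, so wash step finishes at 84 + 35 = minute 119.

119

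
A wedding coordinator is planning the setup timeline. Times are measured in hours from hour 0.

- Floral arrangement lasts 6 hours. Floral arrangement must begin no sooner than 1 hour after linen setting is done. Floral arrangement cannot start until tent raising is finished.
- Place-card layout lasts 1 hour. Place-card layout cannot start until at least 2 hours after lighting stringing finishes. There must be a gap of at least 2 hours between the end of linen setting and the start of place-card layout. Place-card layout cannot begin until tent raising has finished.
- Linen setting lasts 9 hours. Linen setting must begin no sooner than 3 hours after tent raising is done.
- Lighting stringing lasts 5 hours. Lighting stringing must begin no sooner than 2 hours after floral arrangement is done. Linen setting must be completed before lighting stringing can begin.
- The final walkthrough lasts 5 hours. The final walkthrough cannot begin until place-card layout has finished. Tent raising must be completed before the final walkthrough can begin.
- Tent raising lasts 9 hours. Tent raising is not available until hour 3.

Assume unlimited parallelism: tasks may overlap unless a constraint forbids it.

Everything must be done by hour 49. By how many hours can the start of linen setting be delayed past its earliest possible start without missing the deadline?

3

Tent raising cannot begin until its own release at hour 3. It runs from hour 3 to 3 + 9 = hour 12.
After tent raising (finishes hour 12, plus 3-hour gap → hour 15), linen setting can start at hour 15 and finishes at hour 24.

Working backward from the deadline:
The final walkthrough must finish by hour 49; it takes 5 hours, so it must start by 49 − 5 = hour 44.
Place-card layout must finish before the final walkthrough (must start by hour 44). With a 1-hour duration, place-card layout must start by 44 − 1 = hour 43.
Lighting stringing must finish before place-card layout (must start by hour 43, minus 2-hour gap → hour 41). With a 5-hour duration, lighting stringing must start by 41 − 5 = hour 36.
Floral arrangement feeds into lighting stringing (must start by hour 36, minus 2-hour gap → hour 34); so floral arrangement must finish by hour 34 and therefore start by hour 28.
Linen setting feeds floral arrangement (must start by hour 28, minus 1-hour gap → hour 27); lighting stringing (must start by hour 36); place-card layout (must start by hour 43, minus 2-hour gap → hour 41). Taking the minimum, linen setting must finish by hour 27 and start by 27 − 9 = hour 18.
So linen setting can start as early as hour 15 and as late as hour 18, giving 18 − 15 = 3 hours of slack.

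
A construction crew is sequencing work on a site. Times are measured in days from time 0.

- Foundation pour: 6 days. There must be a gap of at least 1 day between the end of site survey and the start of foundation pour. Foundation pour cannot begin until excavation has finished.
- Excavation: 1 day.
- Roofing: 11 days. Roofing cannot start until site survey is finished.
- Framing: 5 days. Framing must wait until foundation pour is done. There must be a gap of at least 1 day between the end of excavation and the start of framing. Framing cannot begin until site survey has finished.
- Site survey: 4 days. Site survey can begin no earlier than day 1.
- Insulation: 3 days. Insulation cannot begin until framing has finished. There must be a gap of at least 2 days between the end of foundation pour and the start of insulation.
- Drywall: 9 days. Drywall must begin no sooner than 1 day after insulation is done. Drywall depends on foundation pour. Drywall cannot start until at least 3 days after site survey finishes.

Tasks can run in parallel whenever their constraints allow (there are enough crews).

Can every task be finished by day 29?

No

Excavation has no prerequisites, so it starts at day 0 and finishes at day 1.
After its own release at day 1, site survey can start at day 1 and finishes at day 5.
Roofing waits on site survey (finishes day 5), so it starts at day 5 and finishes at 5 + 11 = day 16.
Foundation pour needs all of site survey (finishes day 5, plus 1-day gap → day 6); excavation (finishes day 1). That puts its earliest start at day 6; it finishes at 6 + 6 = day 12.
Framing cannot start until foundation pour (finishes day 12); excavation (finishes day 1, plus 1-day gap → day 2); site survey (finishes day 5). The controlling bound is day 12, so framing finishes at 12 + 5 = day 17.
Insulation has to wait for framing (finishes day 17); foundation pour (finishes day 12, plus 2-day gap → day 14). The latest of these is day 17, so insulation runs day 17 to 17 + 3 = day 20.
Drywall has to wait for insulation (finishes day 20, plus 1-day gap → day 21); foundation pour (finishes day 12); site survey (finishes day 5, plus 3-day gap → day 8). The latest of these is day 21, so drywall runs day 21 to 21 + 9 = day 30.
The earliest everything can be done is day 30, which is after the deadline of 29, so it is not possible.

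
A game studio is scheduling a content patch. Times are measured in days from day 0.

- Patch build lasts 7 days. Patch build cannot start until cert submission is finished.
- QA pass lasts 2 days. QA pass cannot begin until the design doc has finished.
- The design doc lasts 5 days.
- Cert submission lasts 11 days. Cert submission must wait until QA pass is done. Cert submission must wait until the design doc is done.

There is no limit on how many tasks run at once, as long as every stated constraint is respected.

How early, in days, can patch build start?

18

Nothing blocks the design doc, so it runs from day 0 to day 5.
QA pass cannot begin until the design doc (finishes day 5). It runs from day 5 to 5 + 2 = day 7.
Cert submission has to wait for QA pass (finishes day 7); the design doc (finishes day 5). The latest of these is day 7, so cert submission runs day 7 to 7 + 11 = day 18.
Patch build waits on cert submission (finishes day 18), so the earliest it can start is day 18.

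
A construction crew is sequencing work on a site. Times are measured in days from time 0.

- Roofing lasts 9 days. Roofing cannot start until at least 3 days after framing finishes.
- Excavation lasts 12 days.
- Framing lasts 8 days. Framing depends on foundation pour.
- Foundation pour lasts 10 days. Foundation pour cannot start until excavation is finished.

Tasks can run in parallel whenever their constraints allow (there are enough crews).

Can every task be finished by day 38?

Excavation has no prerequisites, so it starts at day 0 and finishes at day 12.
Foundation pour cannot begin until excavation (finishes day 12). It runs from day 12 to 12 + 10 = day 22.
Framing cannot begin until foundation pour (finishes day 22). It runs from day 22 to 22 + 8 = day 30.
Roofing cannot begin until framing (finishes day 30, plus 3-day gap → day 33). It runs from day 33 to 33 + 9 = day 42.
The earliest everything can be done is day 42, which is after the deadline of 38, so it is not possible.

No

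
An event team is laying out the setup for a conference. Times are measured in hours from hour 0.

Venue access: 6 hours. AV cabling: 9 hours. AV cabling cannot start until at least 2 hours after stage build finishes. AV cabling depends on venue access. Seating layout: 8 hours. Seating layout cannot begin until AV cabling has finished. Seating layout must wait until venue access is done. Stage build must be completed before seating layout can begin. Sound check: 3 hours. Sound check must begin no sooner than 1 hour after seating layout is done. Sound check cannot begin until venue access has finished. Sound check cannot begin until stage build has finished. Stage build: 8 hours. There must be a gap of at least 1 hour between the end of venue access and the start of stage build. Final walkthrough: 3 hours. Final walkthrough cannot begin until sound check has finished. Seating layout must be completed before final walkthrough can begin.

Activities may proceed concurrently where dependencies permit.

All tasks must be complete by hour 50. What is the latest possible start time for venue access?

9

Nothing follows final walkthrough; the deadline of hour 50 is its only limit. It must start by 50 − 3 = hour 47.
Sound check must finish before final walkthrough (must start by hour 47). With a 3-hour duration, sound check must start by 47 − 3 = hour 44.
For seating layout: sound check (must start by hour 44, minus 1-hour gap → hour 43); final walkthrough (must start by hour 47). The most restrictive is hour 43; with an 8-hour duration, seating layout must start by hour 35.
AV cabling must finish before seating layout (must start by hour 35). With a 9-hour duration, AV cabling must start by 35 − 9 = hour 26.
Stage build feeds AV cabling (must start by hour 26, minus 2-hour gap → hour 24); seating layout (must start by hour 35); sound check (must start by hour 44). Taking the minimum, stage build must finish by hour 24 and start by 24 − 8 = hour 16.
Venue access feeds stage build (must start by hour 16, minus 1-hour gap → hour 15); AV cabling (must start by hour 26); seating layout (must start by hour 35); sound check (must start by hour 44). Taking the minimum, venue access must finish by hour 15 and start by 15 − 6 = hour 9.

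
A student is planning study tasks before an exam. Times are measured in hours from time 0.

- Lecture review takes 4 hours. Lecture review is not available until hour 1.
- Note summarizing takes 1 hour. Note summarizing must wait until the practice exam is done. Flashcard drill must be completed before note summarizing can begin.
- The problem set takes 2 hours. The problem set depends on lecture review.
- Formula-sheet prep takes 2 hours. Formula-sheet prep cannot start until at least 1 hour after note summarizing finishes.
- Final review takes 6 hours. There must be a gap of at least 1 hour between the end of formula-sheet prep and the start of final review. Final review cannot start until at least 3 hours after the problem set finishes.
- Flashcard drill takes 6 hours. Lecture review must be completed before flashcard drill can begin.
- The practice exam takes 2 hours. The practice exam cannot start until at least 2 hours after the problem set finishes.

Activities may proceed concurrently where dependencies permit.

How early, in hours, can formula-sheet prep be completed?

15

Lecture review cannot begin until its own release at hour 1. It runs from hour 1 to 1 + 4 = hour 5.
Flashcard drill waits on lecture review (finishes hour 5), so it starts at hour 5 and finishes at 5 + 6 = hour 11.
The problem set waits on lecture review (finishes hour 5), so it starts at hour 5 and finishes at 5 + 2 = hour 7.
The practice exam waits on the problem set (finishes hour 7, plus 2-hour gap → hour 9), so it starts at hour 9 and finishes at 9 + 2 = hour 11.
For note summarizing: the practice exam (finishes hour 11); flashcard drill (finishes hour 11). Taking the maximum gives a start of hour 11, and it finishes at 11 + 1 = hour 12.
Formula-sheet prep cannot begin until note summarizing (finishes hour 12, plus 1-hour gap → hour 13). It runs from hour 13 to 13 + 2 = hour 15.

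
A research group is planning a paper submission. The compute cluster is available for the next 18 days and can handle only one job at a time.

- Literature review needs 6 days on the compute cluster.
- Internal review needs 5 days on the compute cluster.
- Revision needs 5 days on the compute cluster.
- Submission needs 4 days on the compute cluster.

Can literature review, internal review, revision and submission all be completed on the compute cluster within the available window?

No

Running back to back, the jobs need 6 + 5 + 5 + 4 = 20 days on the compute cluster.
Since 20 > 18, they cannot all fit.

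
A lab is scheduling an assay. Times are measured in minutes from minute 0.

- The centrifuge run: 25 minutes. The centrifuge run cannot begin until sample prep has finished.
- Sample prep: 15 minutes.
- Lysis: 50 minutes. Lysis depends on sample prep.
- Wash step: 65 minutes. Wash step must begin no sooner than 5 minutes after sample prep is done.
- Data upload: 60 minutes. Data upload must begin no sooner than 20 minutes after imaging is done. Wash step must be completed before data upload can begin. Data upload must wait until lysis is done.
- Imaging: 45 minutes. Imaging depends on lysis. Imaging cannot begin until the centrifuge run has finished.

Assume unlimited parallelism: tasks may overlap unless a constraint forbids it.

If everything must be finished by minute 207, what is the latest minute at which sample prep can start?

To finish by minute 207, data upload (duration 60) must start no later than minute 147.
Imaging feeds into data upload (must start by minute 147, minus 20-minute gap → minute 127); so imaging must finish by minute 127 and therefore start by minute 82.
Lysis feeds imaging (must start by minute 82); data upload (must start by minute 147). Taking the minimum, lysis must finish by minute 82 and start by 82 − 50 = minute 32.
The centrifuge run must finish before imaging (must start by minute 82). With a 25-minute duration, the centrifuge run must start by 82 − 25 = minute 57.
Wash step has to be done before data upload (must start by minute 147). That means finishing by minute 147, i.e. starting by 147 − 65 = minute 82.
Sample prep has several dependents: lysis (must start by minute 32); the centrifuge run (must start by minute 57); wash step (must start by minute 82, minus 5-minute gap → minute 77). The earliest of those limits is minute 32, so sample prep must start by 32 − 15 = minute 17.

17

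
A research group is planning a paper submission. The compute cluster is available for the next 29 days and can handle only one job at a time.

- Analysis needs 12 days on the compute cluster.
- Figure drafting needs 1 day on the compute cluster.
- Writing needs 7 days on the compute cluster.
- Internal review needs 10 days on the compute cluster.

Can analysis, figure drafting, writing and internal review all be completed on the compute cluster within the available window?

No

Running back to back, the jobs need 12 + 1 + 7 + 10 = 30 days on the compute cluster.
Since 30 > 29, they cannot all fit.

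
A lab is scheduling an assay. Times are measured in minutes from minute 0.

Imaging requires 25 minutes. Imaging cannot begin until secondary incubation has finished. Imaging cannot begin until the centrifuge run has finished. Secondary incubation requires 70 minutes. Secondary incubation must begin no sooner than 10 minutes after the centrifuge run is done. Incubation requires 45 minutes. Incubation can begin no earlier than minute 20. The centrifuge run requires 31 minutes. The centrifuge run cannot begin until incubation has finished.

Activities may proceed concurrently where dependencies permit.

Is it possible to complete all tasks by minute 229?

Yes

After its own release at minute 20, incubation can start at minute 20 and finishes at minute 65.
The centrifuge run waits on incubation (finishes minute 65), so it starts at minute 65 and finishes at 65 + 31 = minute 96.
After the centrifuge run (finishes minute 96, plus 10-minute gap → minute 106), secondary incubation can start at minute 106 and finishes at minute 176.
Imaging has to wait for secondary incubation (finishes minute 176); the centrifuge run (finishes minute 96). The latest of these is minute 176, so imaging runs minute 176 to 176 + 25 = minute 201.
Every task is finished by minute 201, which is no later than the deadline of 229, so the schedule is feasible.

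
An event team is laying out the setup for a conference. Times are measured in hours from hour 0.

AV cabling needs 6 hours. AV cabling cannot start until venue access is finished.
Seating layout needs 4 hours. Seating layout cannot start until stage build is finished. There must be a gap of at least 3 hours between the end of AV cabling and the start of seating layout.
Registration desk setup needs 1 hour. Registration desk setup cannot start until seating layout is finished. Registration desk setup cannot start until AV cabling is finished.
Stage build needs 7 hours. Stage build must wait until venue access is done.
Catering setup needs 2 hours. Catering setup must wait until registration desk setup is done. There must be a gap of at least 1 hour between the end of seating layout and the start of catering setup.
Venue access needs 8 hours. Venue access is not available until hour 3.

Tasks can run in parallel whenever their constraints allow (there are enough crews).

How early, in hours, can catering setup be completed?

27

Venue access cannot begin until its own release at hour 3. It runs from hour 3 to 3 + 8 = hour 11.
After venue access (finishes hour 11), AV cabling can start at hour 11 and finishes at hour 17.
After venue access (finishes hour 11), stage build can start at hour 11 and finishes at hour 18.
Seating layout has to wait for stage build (finishes hour 18); AV cabling (finishes hour 17, plus 3-hour gap → hour 20). The latest of these is hour 20, so seating layout runs hour 20 to 20 + 4 = hour 24.
Registration desk setup cannot start until seating layout (finishes hour 24); AV cabling (finishes hour 17). The controlling bound is hour 24, so registration desk setup finishes at 24 + 1 = hour 25.
Catering setup cannot start until registration desk setup (finishes hour 25); seating layout (finishes hour 24, plus 1-hour gap → hour 25). The controlling bound is hour 25, so catering setup finishes at 25 + 2 = hour 27.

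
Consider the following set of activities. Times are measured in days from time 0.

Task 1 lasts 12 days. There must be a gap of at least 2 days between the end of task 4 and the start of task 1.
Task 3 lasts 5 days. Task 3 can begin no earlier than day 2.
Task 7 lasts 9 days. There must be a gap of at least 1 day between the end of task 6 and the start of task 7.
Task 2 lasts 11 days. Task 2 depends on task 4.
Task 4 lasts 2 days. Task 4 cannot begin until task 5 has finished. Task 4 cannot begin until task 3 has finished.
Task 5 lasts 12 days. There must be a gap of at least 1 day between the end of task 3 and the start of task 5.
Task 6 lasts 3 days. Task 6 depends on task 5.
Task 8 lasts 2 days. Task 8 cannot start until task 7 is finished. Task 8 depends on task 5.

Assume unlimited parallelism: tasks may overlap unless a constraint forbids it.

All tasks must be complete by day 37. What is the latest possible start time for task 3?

3

Task 1 has no dependents, so it just needs to finish by day 37. Starting by 37 − 12 = day 25 achieves that.
Nothing follows task 2; the deadline of day 37 is its only limit. It must start by 37 − 11 = day 26.
Task 4 feeds task 1 (must start by day 25, minus 2-day gap → day 23); task 2 (must start by day 26). Taking the minimum, task 4 must finish by day 23 and start by 23 − 2 = day 21.
To finish by day 37, task 8 (duration 2) must start no later than day 35.
Since task 8 (must start by day 35) depends on it, task 7 must finish by day 35. Backing off its 9-day duration gives a latest start of day 26.
Task 6 feeds into task 7 (must start by day 26, minus 1-day gap → day 25); so task 6 must finish by day 25 and therefore start by day 22.
For task 5: task 4 (must start by day 21); task 6 (must start by day 22); task 8 (must start by day 35). The most restrictive is day 21; with a 12-day duration, task 5 must start by day 9.
For task 3: task 4 (must start by day 21); task 5 (must start by day 9, minus 1-day gap → day 8). The most restrictive is day 8; with a 5-day duration, task 3 must start by day 3.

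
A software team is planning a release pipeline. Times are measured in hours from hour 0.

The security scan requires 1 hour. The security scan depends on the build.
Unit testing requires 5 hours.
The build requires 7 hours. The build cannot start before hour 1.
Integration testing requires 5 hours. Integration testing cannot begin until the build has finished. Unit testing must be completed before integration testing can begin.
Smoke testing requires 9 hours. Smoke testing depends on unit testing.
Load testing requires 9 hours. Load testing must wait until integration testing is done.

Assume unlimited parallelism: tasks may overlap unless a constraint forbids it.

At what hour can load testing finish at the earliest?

22

Unit testing has no prerequisites, so it starts at hour 0 and finishes at hour 5.
After its own release at hour 1, the build can start at hour 1 and finishes at hour 8.
Integration testing cannot start until the build (finishes hour 8); unit testing (finishes hour 5). The controlling bound is hour 8, so integration testing finishes at 8 + 5 = hour 13.
Load testing waits on integration testing (finishes hour 13), so it starts at hour 13 and finishes at 13 + 9 = hour 22.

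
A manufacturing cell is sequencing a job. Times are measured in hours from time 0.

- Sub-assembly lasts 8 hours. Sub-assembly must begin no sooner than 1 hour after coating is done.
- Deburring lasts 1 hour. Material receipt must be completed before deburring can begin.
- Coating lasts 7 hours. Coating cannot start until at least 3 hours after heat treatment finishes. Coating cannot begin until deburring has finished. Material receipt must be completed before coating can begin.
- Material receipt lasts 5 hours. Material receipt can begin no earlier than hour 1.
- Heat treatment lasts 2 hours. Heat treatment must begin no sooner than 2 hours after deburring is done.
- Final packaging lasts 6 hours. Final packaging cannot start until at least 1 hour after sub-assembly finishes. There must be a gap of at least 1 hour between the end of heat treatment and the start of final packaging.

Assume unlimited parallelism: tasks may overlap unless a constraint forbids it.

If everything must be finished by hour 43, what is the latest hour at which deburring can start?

To finish by hour 43, final packaging (duration 6) must start no later than hour 37.
Sub-assembly has to be done before final packaging (must start by hour 37, minus 1-hour gap → hour 36). That means finishing by hour 36, i.e. starting by 36 − 8 = hour 28.
Coating has to be done before sub-assembly (must start by hour 28, minus 1-hour gap → hour 27). That means finishing by hour 27, i.e. starting by 27 − 7 = hour 20.
For heat treatment: coating (must start by hour 20, minus 3-hour gap → hour 17); final packaging (must start by hour 37, minus 1-hour gap → hour 36). The most restrictive is hour 17; with a 2-hour duration, heat treatment must start by hour 15.
Deburring feeds heat treatment (must start by hour 15, minus 2-hour gap → hour 13); coating (must start by hour 20). Taking the minimum, deburring must finish by hour 13 and start by 13 − 1 = hour 12.

12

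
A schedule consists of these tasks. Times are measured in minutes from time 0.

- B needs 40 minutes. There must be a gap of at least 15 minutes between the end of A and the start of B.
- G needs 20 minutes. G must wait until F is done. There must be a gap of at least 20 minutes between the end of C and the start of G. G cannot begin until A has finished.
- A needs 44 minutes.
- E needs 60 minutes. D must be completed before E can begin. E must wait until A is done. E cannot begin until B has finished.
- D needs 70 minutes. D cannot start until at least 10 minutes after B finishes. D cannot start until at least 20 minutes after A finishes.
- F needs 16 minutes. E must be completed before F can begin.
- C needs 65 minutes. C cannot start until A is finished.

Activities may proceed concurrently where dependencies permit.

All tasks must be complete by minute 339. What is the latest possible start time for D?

To finish by minute 339, G (duration 20) must start no later than minute 319.
F must finish before G (must start by minute 319). With a 16-minute duration, F must start by 319 − 16 = minute 303.
Since F (must start by minute 303) depends on it, E must finish by minute 303. Backing off its 60-minute duration gives a latest start of minute 243.
D must finish before E (must start by minute 243). With a 70-minute duration, D must start by 243 − 70 = minute 173.

173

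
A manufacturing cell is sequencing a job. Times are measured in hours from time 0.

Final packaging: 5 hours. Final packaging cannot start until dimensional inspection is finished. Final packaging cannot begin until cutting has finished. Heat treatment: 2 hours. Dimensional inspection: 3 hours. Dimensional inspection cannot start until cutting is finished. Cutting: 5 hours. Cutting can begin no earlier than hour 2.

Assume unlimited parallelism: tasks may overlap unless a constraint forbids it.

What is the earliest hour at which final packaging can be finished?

Cutting waits on its own release at hour 2, so it starts at hour 2 and finishes at 2 + 5 = hour 7.
Dimensional inspection waits on cutting (finishes hour 7), so it starts at hour 7 and finishes at 7 + 3 = hour 10.
Final packaging has to wait for dimensional inspection (finishes hour 10); cutting (finishes hour 7). The latest of these is hour 10, so final packaging runs hour 10 to 10 + 5 = hour 15.

15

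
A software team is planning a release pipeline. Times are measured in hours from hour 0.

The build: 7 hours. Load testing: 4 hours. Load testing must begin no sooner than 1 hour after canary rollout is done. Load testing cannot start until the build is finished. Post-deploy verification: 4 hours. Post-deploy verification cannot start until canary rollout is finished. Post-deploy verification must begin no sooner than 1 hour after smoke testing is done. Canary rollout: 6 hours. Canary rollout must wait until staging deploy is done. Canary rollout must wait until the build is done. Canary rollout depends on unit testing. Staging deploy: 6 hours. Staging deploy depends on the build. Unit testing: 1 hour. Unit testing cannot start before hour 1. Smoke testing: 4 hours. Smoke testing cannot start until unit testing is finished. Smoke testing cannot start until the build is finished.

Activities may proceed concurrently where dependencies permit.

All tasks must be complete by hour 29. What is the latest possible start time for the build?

5

To finish by hour 29, load testing (duration 4) must start no later than hour 25.
Post-deploy verification must finish by hour 29; it takes 4 hours, so it must start by 29 − 4 = hour 25.
Canary rollout must finish in time for load testing (must start by hour 25, minus 1-hour gap → hour 24); post-deploy verification (must start by hour 25). The tightest is hour 24, so canary rollout must start by 24 − 6 = hour 18.
Staging deploy has to be done before canary rollout (must start by hour 18). That means finishing by hour 18, i.e. starting by 18 − 6 = hour 12.
Smoke testing feeds into post-deploy verification (must start by hour 25, minus 1-hour gap → hour 24); so smoke testing must finish by hour 24 and therefore start by hour 20.
The build feeds staging deploy (must start by hour 12); smoke testing (must start by hour 20); canary rollout (must start by hour 18); load testing (must start by hour 25). Taking the minimum, the build must finish by hour 12 and start by 12 − 7 = hour 5.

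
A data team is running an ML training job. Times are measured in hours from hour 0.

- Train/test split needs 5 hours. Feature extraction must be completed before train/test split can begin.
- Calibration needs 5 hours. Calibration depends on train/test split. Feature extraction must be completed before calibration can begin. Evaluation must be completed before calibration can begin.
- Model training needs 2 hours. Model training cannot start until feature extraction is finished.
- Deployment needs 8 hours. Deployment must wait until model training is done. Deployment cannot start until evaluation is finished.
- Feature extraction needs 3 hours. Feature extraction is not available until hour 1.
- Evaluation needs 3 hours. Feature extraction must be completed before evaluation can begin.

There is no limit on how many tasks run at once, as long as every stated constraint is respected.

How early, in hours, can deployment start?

7

Feature extraction waits on its own release at hour 1, so it starts at hour 1 and finishes at 1 + 3 = hour 4.
After feature extraction (finishes hour 4), evaluation can start at hour 4 and finishes at hour 7.
After feature extraction (finishes hour 4), model training can start at hour 4 and finishes at hour 6.
Deployment waits on model training (finishes hour 6); evaluation (finishes hour 7). The latest of these is hour 7, which is the earliest deployment can start.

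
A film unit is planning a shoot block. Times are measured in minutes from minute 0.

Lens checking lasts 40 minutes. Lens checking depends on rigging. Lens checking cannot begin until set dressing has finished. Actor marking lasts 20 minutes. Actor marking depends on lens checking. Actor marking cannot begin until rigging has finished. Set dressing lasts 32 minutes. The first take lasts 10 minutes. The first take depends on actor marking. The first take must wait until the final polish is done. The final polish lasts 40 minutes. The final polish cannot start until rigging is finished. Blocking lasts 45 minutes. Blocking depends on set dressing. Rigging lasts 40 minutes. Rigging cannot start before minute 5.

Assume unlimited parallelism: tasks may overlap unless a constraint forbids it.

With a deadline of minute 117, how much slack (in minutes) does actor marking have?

2

Nothing blocks set dressing, so it runs from minute 0 to minute 32.
After its own release at minute 5, rigging can start at minute 5 and finishes at minute 45.
Lens checking cannot start until rigging (finishes minute 45); set dressing (finishes minute 32). The controlling bound is minute 45, so lens checking finishes at 45 + 40 = minute 85.
Actor marking cannot start until lens checking (finishes minute 85); rigging (finishes minute 45). The controlling bound is minute 85, so actor marking finishes at 85 + 20 = minute 105.

Working backward from the deadline:
The first take has no dependents, so it just needs to finish by minute 117. Starting by 117 − 10 = minute 107 achieves that.
Actor marking has to be done before the first take (must start by minute 107). That means finishing by minute 107, i.e. starting by 107 − 20 = minute 87.
So actor marking can start as early as minute 85 and as late as minute 87, giving 87 − 85 = 2 minutes of slack.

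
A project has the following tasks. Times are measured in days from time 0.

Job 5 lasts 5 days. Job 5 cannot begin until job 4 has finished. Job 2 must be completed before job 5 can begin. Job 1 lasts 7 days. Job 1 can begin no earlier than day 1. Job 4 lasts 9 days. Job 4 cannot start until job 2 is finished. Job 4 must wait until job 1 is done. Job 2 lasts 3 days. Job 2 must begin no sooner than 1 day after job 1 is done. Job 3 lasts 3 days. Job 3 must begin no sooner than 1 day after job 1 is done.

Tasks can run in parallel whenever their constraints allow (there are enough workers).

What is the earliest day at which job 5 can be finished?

26

Job 1 waits on its own release at day 1, so it starts at day 1 and finishes at 1 + 7 = day 8.
After job 1 (finishes day 8, plus 1-day gap → day 9), job 2 can start at day 9 and finishes at day 12.
Job 4 needs all of job 2 (finishes day 12); job 1 (finishes day 8). That puts its earliest start at day 12; it finishes at 12 + 9 = day 21.
Job 5 cannot start until job 4 (finishes day 21); job 2 (finishes day 12). The controlling bound is day 21, so job 5 finishes at 21 + 5 = day 26.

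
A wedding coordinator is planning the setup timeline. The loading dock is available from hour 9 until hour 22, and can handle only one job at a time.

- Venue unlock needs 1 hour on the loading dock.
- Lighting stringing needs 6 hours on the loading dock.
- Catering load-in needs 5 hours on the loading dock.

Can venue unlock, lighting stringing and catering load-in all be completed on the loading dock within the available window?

Yes

The loading dock window is 22 − 9 = 13 hours.
Running back to back, the jobs need 1 + 6 + 5 = 12 hours on the loading dock.
Since 12 ≤ 13, they fit within the window.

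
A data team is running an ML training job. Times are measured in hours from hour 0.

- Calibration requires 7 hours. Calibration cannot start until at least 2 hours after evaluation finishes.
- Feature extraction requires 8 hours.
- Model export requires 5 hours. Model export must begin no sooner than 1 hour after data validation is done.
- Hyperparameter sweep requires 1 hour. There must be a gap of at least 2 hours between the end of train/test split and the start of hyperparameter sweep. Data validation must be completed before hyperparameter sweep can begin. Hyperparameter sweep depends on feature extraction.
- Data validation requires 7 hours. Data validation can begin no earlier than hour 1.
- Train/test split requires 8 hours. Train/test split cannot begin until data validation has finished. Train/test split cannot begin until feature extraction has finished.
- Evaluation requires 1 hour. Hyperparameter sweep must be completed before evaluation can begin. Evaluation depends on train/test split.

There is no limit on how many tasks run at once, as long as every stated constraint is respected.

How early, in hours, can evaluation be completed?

20

Feature extraction can start immediately at hour 0; it finishes at hour 8.
After its own release at hour 1, data validation can start at hour 1 and finishes at hour 8.
For train/test split: data validation (finishes hour 8); feature extraction (finishes hour 8). Taking the maximum gives a start of hour 8, and it finishes at 8 + 8 = hour 16.
Hyperparameter sweep cannot start until train/test split (finishes hour 16, plus 2-hour gap → hour 18); data validation (finishes hour 8); feature extraction (finishes hour 8). The controlling bound is hour 18, so hyperparameter sweep finishes at 18 + 1 = hour 19.
Evaluation cannot start until hyperparameter sweep (finishes hour 19); train/test split (finishes hour 16). The controlling bound is hour 19, so evaluation finishes at 19 + 1 = hour 20.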